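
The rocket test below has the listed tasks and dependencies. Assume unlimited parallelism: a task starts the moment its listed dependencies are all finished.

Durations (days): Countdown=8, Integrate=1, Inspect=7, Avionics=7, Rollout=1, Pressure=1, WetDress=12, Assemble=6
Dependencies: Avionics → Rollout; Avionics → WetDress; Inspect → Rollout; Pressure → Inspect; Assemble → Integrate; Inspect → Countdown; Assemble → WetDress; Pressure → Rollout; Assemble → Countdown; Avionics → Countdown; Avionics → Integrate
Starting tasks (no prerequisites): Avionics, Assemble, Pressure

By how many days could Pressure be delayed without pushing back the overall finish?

3

Avionics→WetDress = 7+12 = 19 sets the makespan at 19 days.
Pressure finishes as early as 1 and must finish by 4.
Slack of Pressure = 3 − 0 = 3 days.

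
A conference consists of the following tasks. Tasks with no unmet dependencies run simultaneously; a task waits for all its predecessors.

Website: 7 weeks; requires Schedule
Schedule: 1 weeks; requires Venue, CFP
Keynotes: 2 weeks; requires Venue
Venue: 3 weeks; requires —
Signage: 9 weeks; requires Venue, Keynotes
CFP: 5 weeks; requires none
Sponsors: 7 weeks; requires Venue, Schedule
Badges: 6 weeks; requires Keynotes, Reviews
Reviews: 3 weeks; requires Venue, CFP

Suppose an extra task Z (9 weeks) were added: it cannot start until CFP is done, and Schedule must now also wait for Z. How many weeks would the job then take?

22

Originally the job takes 14 weeks.
With Z inserted, Schedule now waits for max(Venue, CFP, Z).
New critical path: CFP→Z→Schedule→Sponsors = 5+9+1+7 = 22 ⇒ 22 weeks.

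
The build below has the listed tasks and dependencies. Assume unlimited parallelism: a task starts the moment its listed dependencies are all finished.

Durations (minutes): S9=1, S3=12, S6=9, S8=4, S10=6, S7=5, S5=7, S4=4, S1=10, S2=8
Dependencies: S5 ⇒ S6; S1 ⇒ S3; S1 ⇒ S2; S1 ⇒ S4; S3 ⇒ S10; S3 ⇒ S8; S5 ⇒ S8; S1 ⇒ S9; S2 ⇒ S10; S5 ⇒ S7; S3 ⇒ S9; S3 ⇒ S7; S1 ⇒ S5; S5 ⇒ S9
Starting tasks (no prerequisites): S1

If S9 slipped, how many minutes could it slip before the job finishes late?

Critical path: S1→S3→S10 = 10+12+6 = 28, so the finish is 28 minutes.
Longest path through S9: 23 minutes (earliest finish 23, latest finish 28).
Slack of S9 = 27 − 22 = 5 minutes.

5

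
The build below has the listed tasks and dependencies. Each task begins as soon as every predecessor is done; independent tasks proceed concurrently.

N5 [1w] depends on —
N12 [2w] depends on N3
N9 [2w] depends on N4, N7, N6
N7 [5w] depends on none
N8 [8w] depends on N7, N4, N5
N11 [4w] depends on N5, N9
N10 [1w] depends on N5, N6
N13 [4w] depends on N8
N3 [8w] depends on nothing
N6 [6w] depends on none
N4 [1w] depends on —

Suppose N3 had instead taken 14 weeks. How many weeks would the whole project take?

17

Actual critical path: N7→N8→N13 = 5+8+4 = 17 ⇒ 17 weeks.
N3 is off the critical path — its longest chain is 10 weeks, giving 7 of slack.
The critical path is still N7→N8→N13; finish is now 17 weeks.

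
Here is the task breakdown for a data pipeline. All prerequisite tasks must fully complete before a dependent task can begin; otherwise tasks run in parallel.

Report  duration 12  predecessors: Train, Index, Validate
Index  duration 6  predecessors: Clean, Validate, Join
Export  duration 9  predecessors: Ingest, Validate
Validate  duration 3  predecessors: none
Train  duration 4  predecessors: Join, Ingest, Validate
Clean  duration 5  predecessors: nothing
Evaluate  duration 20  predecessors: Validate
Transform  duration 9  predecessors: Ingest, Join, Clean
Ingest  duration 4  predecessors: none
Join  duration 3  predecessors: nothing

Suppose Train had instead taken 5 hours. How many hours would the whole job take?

Critical path before the change: Clean→Index→Report = 5+6+12 = 23 giving 23 hours.
The longest path through Train is only 20 hours, so Train has float 3.
That remains the longest chain; total 23 hours.

23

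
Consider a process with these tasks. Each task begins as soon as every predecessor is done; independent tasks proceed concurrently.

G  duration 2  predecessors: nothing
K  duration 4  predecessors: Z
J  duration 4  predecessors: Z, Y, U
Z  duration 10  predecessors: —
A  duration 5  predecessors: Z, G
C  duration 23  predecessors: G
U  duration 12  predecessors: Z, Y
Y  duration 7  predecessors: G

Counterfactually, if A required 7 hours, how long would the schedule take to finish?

26

The binding path is Z→U→J = 10+12+4 = 26; finish at 26 hours.
A has 11 hours of float (longest path through it is 15).
The critical path is still Z→U→J; finish is now 26 hours.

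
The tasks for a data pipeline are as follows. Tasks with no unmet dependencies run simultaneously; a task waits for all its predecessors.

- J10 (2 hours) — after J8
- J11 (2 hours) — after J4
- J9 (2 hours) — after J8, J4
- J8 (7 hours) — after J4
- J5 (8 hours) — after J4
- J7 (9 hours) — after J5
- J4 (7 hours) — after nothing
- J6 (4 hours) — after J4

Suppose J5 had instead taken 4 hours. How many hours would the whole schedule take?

20

As given, the longest chain is J4→J5→J7 = 7+8+9 = 24, so the finish is 24 hours.
J5 lies on that path, so at 4 hours the path becomes 20 hours.
That remains the longest chain; total 20 hours.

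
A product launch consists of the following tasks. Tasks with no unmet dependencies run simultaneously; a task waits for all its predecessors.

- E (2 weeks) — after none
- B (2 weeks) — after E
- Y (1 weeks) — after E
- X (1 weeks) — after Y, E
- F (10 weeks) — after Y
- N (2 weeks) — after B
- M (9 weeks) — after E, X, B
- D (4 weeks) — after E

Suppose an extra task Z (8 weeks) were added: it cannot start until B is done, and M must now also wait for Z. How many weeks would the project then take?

Originally the project takes 13 weeks.
With Z inserted, M now waits for max(E, X, B, Z).
New critical path: E→B→Z→M = 2+2+8+9 = 21 ⇒ 21 weeks.

21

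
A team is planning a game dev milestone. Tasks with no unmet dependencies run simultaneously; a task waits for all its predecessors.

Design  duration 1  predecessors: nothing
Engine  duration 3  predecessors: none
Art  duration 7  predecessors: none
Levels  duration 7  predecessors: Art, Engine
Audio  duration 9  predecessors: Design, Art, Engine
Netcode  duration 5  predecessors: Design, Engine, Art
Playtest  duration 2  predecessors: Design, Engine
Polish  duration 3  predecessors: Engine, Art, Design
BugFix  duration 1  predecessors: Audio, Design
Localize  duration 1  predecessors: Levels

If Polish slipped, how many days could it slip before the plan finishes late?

7

The longest chain is Art→Audio→BugFix = 7+9+1 = 17; overall finish 17 days.
Polish finishes as early as 10 and must finish by 17.
So Polish can slip 17 − 10 = 7 days.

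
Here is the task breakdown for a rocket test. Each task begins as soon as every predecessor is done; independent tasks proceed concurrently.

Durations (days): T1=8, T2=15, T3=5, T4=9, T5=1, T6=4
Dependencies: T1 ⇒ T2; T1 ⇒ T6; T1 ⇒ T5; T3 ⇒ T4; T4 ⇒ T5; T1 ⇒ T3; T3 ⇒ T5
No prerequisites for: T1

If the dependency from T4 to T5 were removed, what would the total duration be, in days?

Before: longest chain T1→T2 = 8+15 = 23, finish 23.
Without T4→T5, T5's earliest start moves from 22 to 13.
The longest chain is now T1→T2 = 8+15 = 23, so the plan takes 23 days.

23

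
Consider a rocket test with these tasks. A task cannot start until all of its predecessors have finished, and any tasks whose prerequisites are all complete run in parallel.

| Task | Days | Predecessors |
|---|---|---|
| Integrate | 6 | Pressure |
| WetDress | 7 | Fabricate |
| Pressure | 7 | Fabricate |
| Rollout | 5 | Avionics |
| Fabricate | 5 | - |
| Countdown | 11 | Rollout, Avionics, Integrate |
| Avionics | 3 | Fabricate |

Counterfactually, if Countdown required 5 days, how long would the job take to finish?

23

Baseline: Fabricate→Pressure→Integrate→Countdown = 5+7+6+11 = 29 → 29 days.
Countdown is on the critical path; changing it to 5 makes that path 23 days.
That remains the longest chain; total 23 days.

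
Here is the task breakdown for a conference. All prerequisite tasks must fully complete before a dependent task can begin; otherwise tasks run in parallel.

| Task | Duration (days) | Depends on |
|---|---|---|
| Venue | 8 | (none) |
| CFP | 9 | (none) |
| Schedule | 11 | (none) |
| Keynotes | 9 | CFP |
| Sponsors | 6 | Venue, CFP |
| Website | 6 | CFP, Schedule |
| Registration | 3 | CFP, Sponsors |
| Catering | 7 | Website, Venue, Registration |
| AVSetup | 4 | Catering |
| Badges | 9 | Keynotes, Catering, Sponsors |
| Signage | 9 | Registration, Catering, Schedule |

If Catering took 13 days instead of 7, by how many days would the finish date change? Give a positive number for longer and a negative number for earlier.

Baseline: CFP→Sponsors→Registration→Catering→Badges = 9+6+3+7+9 = 34 → 34 days.
Since Catering is critical, the +6 change carries straight to that chain (now 40 days).
The critical path is still CFP→Sponsors→Registration→Catering→Badges; finish is now 40 days.
Change in finish: 40 − 34 = +6 days.

6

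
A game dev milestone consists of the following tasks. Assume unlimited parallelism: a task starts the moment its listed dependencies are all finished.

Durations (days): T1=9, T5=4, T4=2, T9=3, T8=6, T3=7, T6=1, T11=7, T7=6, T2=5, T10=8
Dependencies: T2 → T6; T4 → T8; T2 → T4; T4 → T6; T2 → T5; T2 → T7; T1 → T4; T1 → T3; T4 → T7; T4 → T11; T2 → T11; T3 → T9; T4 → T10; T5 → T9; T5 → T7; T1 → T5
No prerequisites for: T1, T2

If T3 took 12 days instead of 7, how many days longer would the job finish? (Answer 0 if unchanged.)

5

Actual critical path: T1→T3→T9 = 9+7+3 = 19 ⇒ 19 days.
T3 is on the critical path; changing it to 12 makes that path 24 days.
The critical path is still T1→T3→T9; finish is now 24 days.
Change in finish: 24 − 19 = +5 days.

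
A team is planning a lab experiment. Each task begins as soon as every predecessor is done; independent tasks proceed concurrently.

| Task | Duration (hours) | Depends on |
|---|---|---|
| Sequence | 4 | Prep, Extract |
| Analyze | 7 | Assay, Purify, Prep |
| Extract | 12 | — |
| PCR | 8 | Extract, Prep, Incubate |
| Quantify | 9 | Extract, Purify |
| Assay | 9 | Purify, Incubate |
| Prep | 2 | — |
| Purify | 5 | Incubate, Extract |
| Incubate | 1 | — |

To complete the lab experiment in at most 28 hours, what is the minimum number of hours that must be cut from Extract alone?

5

Current finish: 33 hours; target: 28.
Extract is on every critical path, so each hour cut from Extract cuts the finish by one (this holds down to a finish of 22).
Need 33 − 28 = 5 hours off Extract → Extract becomes 7 hours, finish becomes 28.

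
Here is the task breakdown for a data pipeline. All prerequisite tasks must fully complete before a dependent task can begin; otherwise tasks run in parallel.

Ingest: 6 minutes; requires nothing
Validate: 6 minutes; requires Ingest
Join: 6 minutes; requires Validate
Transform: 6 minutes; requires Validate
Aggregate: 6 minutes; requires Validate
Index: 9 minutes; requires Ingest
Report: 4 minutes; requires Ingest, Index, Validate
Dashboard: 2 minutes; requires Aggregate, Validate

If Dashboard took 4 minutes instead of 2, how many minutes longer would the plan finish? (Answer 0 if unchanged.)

2

The binding path is Ingest→Validate→Aggregate→Dashboard = 6+6+6+2 = 20; finish at 20 minutes.
Dashboard is on the critical path; changing it to 4 makes that path 22 minutes.
No other chain overtakes it, so the finish is 22 minutes.
Change in finish: 22 − 20 = +2 minutes.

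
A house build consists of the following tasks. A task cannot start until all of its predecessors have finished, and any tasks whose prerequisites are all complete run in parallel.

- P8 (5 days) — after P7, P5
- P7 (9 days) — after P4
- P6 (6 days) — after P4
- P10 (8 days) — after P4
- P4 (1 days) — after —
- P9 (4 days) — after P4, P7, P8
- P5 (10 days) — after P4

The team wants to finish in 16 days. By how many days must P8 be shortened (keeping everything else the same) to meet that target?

Current finish: 20 days; target: 16.
P8 is on every critical path, so each day cut from P8 cuts the finish by one (this holds down to a finish of 16).
Need 20 − 16 = 4 days off P8 → P8 becomes 1 day, finish becomes 16.

4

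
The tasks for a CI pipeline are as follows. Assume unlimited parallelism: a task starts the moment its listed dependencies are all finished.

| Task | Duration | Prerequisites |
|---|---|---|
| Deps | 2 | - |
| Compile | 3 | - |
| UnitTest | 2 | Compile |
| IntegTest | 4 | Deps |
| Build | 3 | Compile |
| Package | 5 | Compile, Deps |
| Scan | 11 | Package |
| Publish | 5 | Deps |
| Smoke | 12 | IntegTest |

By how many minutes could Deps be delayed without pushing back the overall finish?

The longest chain is Compile→Package→Scan = 3+5+11 = 19; overall finish 19 minutes.
Deps finishes as early as 2 and must finish by 3.
Slack of Deps = 1 − 0 = 1 minute.

1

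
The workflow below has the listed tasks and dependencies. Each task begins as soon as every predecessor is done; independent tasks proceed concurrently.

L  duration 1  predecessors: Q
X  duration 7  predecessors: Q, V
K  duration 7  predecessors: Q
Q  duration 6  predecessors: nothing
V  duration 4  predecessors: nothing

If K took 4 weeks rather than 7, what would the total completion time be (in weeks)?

Actual critical path: Q→K = 6+7 = 13 ⇒ 13 weeks.
Since K is critical, the -3 change carries straight to that chain (now 10 weeks).
The binding chain switches to Q→X = 6+7 = 13; finish 13 weeks.

13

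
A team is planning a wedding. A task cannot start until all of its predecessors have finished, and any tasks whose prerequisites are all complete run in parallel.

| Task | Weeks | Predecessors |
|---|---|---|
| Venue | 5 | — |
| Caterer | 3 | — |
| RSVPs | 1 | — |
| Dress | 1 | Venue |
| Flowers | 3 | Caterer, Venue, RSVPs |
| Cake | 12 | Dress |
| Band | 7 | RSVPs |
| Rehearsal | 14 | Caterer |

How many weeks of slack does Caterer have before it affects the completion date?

Venue→Dress→Cake = 5+1+12 = 18 sets the makespan at 18 weeks.
Longest path through Caterer: 17 weeks (earliest finish 3, latest finish 4).
Slack of Caterer = 1 − 0 = 1 week.

1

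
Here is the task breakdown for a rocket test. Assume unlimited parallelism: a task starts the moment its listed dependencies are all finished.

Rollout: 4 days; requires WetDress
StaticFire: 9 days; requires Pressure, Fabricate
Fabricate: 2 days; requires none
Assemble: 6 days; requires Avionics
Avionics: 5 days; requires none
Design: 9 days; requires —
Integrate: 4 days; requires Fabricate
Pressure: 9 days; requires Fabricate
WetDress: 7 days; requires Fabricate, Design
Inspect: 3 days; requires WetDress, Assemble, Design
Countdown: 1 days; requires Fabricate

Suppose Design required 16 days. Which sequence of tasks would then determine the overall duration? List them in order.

Design, WetDress, Rollout

Critical path before the change: Design→WetDress→Rollout = 9+7+4 = 20 giving 20 days.
Design is on the critical path; changing it to 16 makes that path 27 days.
No other chain overtakes it, so the finish is 27 days.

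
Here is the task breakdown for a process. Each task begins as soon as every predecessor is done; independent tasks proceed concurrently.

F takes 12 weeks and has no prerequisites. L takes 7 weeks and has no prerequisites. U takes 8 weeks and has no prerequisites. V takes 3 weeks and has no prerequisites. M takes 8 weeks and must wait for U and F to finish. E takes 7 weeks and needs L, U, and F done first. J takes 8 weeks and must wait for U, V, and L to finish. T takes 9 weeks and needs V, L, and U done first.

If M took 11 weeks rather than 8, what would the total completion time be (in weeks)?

23

Actual critical path: F→M = 12+8 = 20 ⇒ 20 weeks.
M is on the critical path; changing it to 11 makes that path 23 weeks.
No other chain overtakes it, so the finish is 23 weeks.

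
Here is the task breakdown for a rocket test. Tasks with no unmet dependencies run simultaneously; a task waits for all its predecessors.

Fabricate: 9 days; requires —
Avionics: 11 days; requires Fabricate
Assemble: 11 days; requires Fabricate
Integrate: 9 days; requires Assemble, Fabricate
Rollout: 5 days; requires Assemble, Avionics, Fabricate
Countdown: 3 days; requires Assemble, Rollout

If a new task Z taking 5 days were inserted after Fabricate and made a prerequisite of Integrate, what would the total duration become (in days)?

29

Originally the job takes 29 days.
With Z inserted, Integrate now waits for max(Assemble, Fabricate, Z).
New critical path: Fabricate→Assemble→Integrate = 9+11+9 = 29 ⇒ 29 days.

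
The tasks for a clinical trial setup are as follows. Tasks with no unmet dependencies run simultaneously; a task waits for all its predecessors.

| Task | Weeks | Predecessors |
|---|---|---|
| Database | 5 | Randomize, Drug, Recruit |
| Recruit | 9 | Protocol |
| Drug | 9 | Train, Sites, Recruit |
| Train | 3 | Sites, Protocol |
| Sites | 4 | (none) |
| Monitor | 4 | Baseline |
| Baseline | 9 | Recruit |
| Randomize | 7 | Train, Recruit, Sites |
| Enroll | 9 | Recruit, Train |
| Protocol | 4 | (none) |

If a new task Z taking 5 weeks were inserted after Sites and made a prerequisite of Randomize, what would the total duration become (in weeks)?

Originally the project takes 27 weeks.
With Z inserted, Randomize now waits for max(Train, Recruit, Sites, Z).
New critical path: Protocol→Recruit→Drug→Database = 4+9+9+5 = 27 ⇒ 27 weeks.

27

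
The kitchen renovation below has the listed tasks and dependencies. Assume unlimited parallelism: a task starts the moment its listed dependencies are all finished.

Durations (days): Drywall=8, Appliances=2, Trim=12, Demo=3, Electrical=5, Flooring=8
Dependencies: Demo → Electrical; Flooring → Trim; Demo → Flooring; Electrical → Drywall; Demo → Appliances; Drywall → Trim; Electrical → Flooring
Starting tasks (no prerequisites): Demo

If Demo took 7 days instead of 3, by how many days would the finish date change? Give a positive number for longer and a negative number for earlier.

4

Actual critical path: Demo→Electrical→Drywall→Trim = 3+5+8+12 = 28 ⇒ 28 days.
Demo is on the critical path; changing it to 7 makes that path 32 days.
No other chain overtakes it, so the finish is 32 days.
Change in finish: 32 − 28 = +4 days.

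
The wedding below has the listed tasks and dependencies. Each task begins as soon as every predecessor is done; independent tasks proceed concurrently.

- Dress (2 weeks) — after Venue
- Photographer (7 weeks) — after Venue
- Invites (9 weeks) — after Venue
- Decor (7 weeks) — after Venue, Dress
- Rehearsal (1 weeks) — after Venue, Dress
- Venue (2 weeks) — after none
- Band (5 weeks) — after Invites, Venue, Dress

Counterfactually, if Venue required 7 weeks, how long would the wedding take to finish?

21

As given, the longest chain is Venue→Invites→Band = 2+9+5 = 16, so the finish is 16 weeks.
Venue is on the critical path; changing it to 7 makes that path 21 weeks.
That remains the longest chain; total 21 weeks.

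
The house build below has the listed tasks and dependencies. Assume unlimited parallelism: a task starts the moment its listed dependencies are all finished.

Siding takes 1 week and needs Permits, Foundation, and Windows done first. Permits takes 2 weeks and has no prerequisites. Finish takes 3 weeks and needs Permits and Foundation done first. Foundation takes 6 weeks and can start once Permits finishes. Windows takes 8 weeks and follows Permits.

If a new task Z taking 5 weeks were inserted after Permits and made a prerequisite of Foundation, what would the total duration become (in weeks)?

16

Originally the project takes 11 weeks.
With Z inserted, Foundation now waits for max(Permits, Z).
New critical path: Permits→Z→Foundation→Finish = 2+5+6+3 = 16 ⇒ 16 weeks.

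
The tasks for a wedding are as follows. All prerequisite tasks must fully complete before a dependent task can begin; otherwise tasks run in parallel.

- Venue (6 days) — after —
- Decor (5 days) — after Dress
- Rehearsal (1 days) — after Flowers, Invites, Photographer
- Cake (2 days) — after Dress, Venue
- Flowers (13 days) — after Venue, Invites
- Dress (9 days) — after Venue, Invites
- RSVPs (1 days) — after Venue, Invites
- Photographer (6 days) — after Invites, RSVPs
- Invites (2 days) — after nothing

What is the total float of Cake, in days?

The longest chain is Venue→Dress→Decor = 6+9+5 = 20; overall finish 20 days.
Cake finishes as early as 17 and must finish by 20.
Slack of Cake = 18 − 15 = 3 days.

3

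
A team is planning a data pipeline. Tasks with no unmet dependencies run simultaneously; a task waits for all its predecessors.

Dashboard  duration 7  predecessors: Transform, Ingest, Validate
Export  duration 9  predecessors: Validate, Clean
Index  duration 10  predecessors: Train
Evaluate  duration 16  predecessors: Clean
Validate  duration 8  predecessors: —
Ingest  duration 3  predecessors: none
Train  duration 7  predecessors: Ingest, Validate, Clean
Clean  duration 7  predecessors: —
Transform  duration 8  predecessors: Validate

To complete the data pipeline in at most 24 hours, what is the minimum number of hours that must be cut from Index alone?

Current finish: 25 hours; target: 24.
Index is on every critical path, so each hour cut from Index cuts the finish by one (this holds down to a finish of 23).
Need 25 − 24 = 1 hour off Index → Index becomes 9 hours, finish becomes 24.

1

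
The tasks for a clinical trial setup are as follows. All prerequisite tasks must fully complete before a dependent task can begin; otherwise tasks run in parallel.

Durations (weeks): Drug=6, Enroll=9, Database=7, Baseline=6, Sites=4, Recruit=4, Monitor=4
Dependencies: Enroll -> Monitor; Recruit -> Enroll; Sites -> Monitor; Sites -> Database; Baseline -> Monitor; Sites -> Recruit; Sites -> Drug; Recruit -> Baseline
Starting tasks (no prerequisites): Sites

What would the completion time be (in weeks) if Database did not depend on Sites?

Before: longest chain Sites→Recruit→Enroll→Monitor = 4+4+9+4 = 21, finish 21.
Without Sites→Database, Database's earliest start moves from 4 to 0.
New critical path: Sites→Recruit→Enroll→Monitor = 4+4+9+4 = 21 ⇒ 21 weeks.

21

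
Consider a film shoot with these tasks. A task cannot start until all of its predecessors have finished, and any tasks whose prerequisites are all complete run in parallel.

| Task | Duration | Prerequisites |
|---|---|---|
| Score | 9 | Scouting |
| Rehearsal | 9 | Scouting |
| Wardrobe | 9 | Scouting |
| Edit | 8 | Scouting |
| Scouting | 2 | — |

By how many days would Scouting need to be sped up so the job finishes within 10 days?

Current finish: 11 days; target: 10.
Scouting is on every critical path, so each day cut from Scouting cuts the finish by one (this holds down to a finish of 10).
Need 11 − 10 = 1 day off Scouting → Scouting becomes 1 day, finish becomes 10.

1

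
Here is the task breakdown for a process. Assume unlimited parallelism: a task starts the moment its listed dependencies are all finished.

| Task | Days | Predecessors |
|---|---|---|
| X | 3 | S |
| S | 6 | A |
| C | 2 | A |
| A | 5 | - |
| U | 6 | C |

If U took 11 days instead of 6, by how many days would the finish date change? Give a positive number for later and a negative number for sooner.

As given, the longest chain is A→S→X = 5+6+3 = 14, so the finish is 14 days.
U is off the critical path — its longest chain is 13 days, giving 1 of slack.
New critical path: A→C→U = 5+2+11 = 18 ⇒ 18 days.
Change in finish: 18 − 14 = +4 days.

4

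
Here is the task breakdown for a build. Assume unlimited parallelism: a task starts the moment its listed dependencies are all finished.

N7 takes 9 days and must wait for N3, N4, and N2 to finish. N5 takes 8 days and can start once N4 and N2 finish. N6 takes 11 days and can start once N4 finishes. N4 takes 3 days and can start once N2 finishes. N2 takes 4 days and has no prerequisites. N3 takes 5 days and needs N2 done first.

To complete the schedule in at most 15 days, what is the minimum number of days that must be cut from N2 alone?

3

Current finish: 18 days; target: 15.
N2 is on every critical path, so each day cut from N2 cuts the finish by one (this holds down to a finish of 15).
Need 18 − 15 = 3 days off N2 → N2 becomes 1 day, finish becomes 15.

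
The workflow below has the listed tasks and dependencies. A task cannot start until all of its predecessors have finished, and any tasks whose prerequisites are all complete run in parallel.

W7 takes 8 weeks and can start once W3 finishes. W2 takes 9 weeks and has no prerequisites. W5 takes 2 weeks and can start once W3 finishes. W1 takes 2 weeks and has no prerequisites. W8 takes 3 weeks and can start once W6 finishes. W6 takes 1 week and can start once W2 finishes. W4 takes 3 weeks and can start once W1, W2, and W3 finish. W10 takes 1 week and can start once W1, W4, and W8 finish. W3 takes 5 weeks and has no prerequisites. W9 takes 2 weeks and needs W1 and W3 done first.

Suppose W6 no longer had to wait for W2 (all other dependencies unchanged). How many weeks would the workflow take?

Original critical path: W2→W6→W8→W10 = 9+1+3+1 = 14 ⇒ 14 weeks.
Without W2→W6, W6's earliest start moves from 9 to 0.
The longest chain is now W2→W4→W10 = 9+3+1 = 13, so the workflow takes 13 weeks.

13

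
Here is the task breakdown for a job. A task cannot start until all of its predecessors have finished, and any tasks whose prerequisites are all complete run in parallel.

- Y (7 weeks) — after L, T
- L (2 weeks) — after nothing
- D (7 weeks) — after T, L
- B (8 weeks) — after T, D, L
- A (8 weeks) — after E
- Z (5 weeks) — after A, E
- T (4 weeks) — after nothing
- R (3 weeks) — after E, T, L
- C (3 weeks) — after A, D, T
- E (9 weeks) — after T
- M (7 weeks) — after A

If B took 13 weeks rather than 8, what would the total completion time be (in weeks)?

As given, the longest chain is T→E→A→M = 4+9+8+7 = 28, so the finish is 28 weeks.
B is off the critical path — its longest chain is 19 weeks, giving 9 of slack.
No other chain overtakes it, so the finish is 28 weeks.

28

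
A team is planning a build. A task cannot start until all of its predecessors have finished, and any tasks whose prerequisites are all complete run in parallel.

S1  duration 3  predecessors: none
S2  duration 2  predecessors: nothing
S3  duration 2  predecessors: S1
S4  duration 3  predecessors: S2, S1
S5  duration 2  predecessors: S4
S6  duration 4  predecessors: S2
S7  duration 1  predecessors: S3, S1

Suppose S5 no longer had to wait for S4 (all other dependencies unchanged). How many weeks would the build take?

Original critical path: S1→S4→S5 = 3+3+2 = 8 ⇒ 8 weeks.
Without S4→S5, S5's earliest start moves from 6 to 0.
New critical path: S1→S3→S7 = 3+2+1 = 6 ⇒ 6 weeks.

6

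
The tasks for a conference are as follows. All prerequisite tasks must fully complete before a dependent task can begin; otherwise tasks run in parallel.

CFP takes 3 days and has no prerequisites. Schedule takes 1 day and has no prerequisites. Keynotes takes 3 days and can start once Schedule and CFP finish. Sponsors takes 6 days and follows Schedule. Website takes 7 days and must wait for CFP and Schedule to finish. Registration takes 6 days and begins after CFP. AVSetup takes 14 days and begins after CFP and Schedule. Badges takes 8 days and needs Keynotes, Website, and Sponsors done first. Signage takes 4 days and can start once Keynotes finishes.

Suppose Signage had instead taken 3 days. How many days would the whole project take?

The binding path is CFP→Website→Badges = 3+7+8 = 18; finish at 18 days.
Signage has 8 days of float (longest path through it is 10).
The critical path is still CFP→Website→Badges; finish is now 18 days.

18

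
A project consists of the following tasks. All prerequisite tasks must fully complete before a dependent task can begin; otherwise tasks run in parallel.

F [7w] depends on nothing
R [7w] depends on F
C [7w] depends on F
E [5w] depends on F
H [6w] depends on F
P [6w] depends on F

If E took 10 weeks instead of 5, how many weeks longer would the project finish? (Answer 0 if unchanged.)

3

As given, the longest chain is F→R = 7+7 = 14, so the finish is 14 weeks.
The longest path through E is only 12 weeks, so E has float 2.
New critical path: F→E = 7+10 = 17 ⇒ 17 weeks.
Change in finish: 17 − 14 = +3 weeks.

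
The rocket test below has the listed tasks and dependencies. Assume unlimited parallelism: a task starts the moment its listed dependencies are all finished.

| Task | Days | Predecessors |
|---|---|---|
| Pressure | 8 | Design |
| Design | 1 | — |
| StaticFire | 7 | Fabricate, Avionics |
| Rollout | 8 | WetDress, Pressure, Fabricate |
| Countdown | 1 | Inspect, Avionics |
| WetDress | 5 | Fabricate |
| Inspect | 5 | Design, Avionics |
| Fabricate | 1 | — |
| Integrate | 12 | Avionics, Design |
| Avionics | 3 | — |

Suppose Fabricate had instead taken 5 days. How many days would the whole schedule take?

18

The binding path is Design→Pressure→Rollout = 1+8+8 = 17; finish at 17 days.
Fabricate has 3 days of float (longest path through it is 14).
New critical path: Fabricate→WetDress→Rollout = 5+5+8 = 18 ⇒ 18 days.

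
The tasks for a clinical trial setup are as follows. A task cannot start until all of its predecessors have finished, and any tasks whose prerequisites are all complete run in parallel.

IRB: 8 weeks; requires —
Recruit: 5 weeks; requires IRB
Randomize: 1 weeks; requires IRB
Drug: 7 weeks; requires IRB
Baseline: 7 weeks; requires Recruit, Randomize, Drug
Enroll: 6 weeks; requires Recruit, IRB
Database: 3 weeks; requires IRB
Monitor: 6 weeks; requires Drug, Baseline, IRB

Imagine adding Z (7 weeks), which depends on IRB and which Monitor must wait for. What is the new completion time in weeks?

28

Originally the clinical trial setup takes 28 weeks.
With Z inserted, Monitor now waits for max(Drug, Baseline, IRB, Z).
New critical path: IRB→Drug→Baseline→Monitor = 8+7+7+6 = 28 ⇒ 28 weeks.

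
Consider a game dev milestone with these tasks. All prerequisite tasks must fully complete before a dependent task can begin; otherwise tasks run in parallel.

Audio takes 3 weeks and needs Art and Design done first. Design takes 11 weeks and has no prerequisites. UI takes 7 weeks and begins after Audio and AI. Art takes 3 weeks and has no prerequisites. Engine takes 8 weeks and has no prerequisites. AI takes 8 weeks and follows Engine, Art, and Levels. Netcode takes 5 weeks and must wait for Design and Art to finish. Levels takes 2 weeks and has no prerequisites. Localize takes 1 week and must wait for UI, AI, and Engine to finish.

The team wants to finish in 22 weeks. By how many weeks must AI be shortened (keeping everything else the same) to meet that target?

Current finish: 24 weeks; target: 22.
AI is on every critical path, so each week cut from AI cuts the finish by one (this holds down to a finish of 22).
Need 24 − 22 = 2 weeks off AI → AI becomes 6 weeks, finish becomes 22.

2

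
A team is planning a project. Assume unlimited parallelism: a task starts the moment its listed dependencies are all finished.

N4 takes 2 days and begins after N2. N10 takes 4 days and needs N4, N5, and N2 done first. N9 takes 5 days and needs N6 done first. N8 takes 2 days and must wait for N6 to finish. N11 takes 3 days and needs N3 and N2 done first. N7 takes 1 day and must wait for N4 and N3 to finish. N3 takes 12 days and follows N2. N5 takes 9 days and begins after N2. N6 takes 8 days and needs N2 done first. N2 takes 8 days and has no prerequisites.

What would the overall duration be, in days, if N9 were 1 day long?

23

Baseline: N2→N3→N11 = 8+12+3 = 23 → 23 days.
The longest path through N9 is only 21 days, so N9 has float 2.
That remains the longest chain; total 23 days.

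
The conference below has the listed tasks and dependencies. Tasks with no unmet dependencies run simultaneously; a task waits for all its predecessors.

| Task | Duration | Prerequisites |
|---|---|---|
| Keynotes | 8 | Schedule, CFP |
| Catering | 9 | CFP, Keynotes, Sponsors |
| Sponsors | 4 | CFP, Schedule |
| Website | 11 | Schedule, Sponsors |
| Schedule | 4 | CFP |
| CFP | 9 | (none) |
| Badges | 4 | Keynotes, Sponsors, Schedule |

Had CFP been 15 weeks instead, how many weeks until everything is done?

The binding path is CFP→Schedule→Keynotes→Catering = 9+4+8+9 = 30; finish at 30 weeks.
Since CFP is critical, the +6 change carries straight to that chain (now 36 weeks).
The critical path is still CFP→Schedule→Keynotes→Catering; finish is now 36 weeks.

36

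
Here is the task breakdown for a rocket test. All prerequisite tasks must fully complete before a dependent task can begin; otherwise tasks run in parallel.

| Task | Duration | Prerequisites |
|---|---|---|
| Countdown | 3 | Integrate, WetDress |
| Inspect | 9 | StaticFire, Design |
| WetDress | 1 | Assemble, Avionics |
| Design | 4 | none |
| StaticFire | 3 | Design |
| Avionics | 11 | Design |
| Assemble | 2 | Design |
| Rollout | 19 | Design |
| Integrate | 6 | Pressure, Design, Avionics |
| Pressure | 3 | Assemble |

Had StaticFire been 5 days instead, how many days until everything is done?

Baseline: Design→Avionics→Integrate→Countdown = 4+11+6+3 = 24 → 24 days.
The longest path through StaticFire is only 16 days, so StaticFire has float 8.
That remains the longest chain; total 24 days.

24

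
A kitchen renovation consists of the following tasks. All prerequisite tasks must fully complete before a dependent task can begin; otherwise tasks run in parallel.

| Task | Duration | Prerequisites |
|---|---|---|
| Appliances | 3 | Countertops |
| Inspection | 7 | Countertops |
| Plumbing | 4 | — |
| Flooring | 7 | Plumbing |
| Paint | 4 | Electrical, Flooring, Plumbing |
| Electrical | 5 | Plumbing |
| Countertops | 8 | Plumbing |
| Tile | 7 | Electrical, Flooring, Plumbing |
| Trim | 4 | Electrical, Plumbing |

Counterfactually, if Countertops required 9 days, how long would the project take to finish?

20

Baseline: Plumbing→Countertops→Inspection = 4+8+7 = 19 → 19 days.
Countertops lies on that path, so at 9 days the path becomes 20 days.
The critical path is still Plumbing→Countertops→Inspection; finish is now 20 days.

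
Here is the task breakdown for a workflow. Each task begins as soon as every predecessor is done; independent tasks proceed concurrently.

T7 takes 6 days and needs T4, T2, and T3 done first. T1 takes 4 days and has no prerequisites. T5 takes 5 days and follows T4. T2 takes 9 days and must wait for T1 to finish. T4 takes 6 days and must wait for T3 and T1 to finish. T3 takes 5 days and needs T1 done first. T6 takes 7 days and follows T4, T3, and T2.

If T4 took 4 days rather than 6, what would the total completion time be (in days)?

Critical path before the change: T1→T3→T4→T6 = 4+5+6+7 = 22 giving 22 days.
T4 lies on that path, so at 4 days the path becomes 20 days.
Now T1→T2→T6 = 4+9+7 = 20 is longest, so the finish becomes 20 days.

20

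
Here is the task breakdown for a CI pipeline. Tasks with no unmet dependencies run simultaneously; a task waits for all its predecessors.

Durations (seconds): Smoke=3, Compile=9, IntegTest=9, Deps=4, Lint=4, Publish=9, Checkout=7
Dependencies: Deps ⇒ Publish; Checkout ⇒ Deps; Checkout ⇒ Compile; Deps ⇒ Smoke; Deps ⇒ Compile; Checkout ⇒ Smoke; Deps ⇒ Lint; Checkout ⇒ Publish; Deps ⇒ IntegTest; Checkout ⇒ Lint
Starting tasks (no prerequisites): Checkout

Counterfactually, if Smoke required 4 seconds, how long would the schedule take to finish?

Critical path before the change: Checkout→Deps→Compile = 7+4+9 = 20 giving 20 seconds.
The longest path through Smoke is only 14 seconds, so Smoke has float 6.
No other chain overtakes it, so the finish is 20 seconds.

20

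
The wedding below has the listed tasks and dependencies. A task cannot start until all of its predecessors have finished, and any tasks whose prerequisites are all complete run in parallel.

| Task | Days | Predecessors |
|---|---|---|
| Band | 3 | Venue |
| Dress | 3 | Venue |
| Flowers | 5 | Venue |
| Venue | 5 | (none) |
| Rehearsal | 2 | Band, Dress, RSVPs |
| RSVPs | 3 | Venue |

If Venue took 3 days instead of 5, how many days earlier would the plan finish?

2

Actual critical path: Venue→RSVPs→Rehearsal = 5+3+2 = 10 ⇒ 10 days.
Since Venue is critical, the -2 change carries straight to that chain (now 8 days).
That remains the longest chain; total 8 days.
Change in finish: 8 − 10 = -2 days.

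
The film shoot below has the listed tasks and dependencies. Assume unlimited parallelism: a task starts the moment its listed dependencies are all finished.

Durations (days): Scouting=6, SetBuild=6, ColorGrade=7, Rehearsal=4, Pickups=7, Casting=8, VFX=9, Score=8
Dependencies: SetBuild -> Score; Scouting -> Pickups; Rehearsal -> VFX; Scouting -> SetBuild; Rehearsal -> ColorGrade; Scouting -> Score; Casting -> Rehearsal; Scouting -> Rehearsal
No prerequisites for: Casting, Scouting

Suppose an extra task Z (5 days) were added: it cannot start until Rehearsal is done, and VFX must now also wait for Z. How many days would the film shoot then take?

Originally the film shoot takes 21 days.
With Z inserted, VFX now waits for max(Rehearsal, Z).
New critical path: Casting→Rehearsal→Z→VFX = 8+4+5+9 = 26 ⇒ 26 days.

26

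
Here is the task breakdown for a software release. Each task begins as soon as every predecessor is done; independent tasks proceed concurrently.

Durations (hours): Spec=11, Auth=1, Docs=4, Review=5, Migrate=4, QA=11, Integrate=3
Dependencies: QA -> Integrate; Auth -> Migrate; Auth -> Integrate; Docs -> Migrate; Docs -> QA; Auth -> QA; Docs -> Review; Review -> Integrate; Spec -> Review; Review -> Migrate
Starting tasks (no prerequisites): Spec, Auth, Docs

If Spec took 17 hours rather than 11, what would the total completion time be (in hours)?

Baseline: Spec→Review→Migrate = 11+5+4 = 20 → 20 hours.
Spec is on the critical path; changing it to 17 makes that path 26 hours.
That remains the longest chain; total 26 hours.

26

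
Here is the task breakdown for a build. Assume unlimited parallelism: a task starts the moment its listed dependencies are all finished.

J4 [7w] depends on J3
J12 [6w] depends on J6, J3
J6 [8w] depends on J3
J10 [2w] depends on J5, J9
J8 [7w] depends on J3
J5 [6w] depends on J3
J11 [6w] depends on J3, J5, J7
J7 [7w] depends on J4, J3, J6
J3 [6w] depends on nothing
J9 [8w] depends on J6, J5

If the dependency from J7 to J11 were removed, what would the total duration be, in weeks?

Original critical path: J3→J6→J7→J11 = 6+8+7+6 = 27 ⇒ 27 weeks.
Without J7→J11, J11's earliest start moves from 21 to 12.
After: J3→J6→J9→J10 = 6+8+8+2 = 24 → 24 weeks.

24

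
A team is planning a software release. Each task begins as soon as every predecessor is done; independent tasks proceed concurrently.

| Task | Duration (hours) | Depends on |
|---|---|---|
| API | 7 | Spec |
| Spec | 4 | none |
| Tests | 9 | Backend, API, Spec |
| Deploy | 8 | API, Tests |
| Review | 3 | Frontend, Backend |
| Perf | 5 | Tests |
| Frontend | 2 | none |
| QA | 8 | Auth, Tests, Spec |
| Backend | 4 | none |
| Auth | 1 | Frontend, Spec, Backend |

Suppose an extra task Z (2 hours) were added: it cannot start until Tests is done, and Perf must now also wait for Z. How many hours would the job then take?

Originally the job takes 28 hours.
With Z inserted, Perf now waits for max(Tests, Z).
New critical path: Spec→API→Tests→Deploy = 4+7+9+8 = 28 ⇒ 28 hours.

28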